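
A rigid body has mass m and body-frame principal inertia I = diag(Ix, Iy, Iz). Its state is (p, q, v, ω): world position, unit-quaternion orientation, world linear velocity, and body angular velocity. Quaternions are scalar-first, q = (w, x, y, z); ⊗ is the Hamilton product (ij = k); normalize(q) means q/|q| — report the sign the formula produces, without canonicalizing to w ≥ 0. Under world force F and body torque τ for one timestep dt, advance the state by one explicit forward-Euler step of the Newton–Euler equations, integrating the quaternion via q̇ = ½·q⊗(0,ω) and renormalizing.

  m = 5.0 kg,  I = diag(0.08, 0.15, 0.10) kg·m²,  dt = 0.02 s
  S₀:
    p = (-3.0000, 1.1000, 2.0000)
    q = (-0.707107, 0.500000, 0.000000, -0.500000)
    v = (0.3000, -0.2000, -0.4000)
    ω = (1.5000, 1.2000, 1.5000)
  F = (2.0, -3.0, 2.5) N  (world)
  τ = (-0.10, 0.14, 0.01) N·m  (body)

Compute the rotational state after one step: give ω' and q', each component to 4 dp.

α = I⁻¹(τ − ω×Iω) = (-0.1250, 1.2333, -1.1600)
ω + α·dt = (1.4975, 1.2247, 1.4768)
q⊗(0,ω) = (0.0000000, -0.4606605, -2.3485284, -0.4606605)
q + ½dt·q⊗(0,ω), renormalized = (-0.7069, 0.4952, -0.0235, -0.5045)

ω' = (1.4975, 1.2247, 1.4768)
q' = (-0.7069, 0.4952, -0.0235, -0.5045)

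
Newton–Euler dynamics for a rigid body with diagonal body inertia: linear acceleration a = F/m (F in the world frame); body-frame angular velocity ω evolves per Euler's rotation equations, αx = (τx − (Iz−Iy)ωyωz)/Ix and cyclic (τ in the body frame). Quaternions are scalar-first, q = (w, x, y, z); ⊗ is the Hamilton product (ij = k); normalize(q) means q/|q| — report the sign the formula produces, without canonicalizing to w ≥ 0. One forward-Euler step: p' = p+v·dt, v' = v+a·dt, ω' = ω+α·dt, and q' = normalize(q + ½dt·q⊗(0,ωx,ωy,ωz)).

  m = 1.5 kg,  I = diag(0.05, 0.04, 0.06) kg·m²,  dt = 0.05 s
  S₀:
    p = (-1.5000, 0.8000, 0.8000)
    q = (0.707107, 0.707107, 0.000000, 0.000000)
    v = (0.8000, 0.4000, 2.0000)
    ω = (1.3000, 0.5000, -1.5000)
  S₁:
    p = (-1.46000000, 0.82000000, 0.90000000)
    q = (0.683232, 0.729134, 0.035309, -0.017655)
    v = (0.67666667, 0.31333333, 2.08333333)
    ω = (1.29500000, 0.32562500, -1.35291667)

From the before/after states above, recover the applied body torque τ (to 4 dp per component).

τ = (-0.0200, -0.1200, 0.1700)

ω₁ − ω₀ = (-0.00500000, -0.17437500, 0.14708333)
precession coupling = (-0.0150, 0.0195, -0.0065)
I·α + gyro = (-0.0200, -0.1200, 0.1700)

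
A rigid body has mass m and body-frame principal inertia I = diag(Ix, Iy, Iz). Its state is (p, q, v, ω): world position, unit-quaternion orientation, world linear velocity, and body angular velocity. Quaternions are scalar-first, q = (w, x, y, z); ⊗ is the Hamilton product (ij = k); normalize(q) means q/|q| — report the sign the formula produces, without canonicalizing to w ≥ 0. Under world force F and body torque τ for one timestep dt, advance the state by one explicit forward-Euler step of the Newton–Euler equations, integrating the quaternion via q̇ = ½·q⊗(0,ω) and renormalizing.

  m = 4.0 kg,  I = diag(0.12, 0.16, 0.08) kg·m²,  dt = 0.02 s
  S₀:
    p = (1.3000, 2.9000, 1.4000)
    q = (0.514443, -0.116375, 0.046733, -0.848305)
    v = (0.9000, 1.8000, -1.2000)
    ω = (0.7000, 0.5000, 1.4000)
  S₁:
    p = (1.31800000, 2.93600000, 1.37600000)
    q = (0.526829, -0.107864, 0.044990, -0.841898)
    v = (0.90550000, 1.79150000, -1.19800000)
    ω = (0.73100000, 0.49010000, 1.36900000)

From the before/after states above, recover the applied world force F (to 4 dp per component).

F = (1.1000, -1.7000, 0.4000)

velocity change Δv = (0.00550000, -0.00850000, 0.00200000)
m·(v₁−v₀)/dt = (1.1000, -1.7000, 0.4000)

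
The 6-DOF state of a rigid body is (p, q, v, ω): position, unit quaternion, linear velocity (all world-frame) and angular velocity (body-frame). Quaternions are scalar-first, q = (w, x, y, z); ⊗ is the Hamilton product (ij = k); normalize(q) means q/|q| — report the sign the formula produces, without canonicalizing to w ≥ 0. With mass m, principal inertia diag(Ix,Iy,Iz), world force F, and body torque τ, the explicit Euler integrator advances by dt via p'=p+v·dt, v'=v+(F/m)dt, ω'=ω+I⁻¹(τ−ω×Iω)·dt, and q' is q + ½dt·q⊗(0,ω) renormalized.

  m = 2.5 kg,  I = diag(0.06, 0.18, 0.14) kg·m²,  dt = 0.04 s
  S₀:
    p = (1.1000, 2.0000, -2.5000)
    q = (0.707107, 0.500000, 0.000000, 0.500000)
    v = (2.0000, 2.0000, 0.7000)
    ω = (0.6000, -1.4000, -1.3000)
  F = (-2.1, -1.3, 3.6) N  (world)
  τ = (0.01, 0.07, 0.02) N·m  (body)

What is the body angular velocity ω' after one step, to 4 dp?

precession coupling ω×(Iω) = (-0.0728, 0.0624, -0.1008)
angular accel α = (1.3800, 0.0422, 0.8629)
new body rate ω' = (0.6552, -1.3983, -1.2655)

ω' = (0.6552, -1.3983, -1.2655)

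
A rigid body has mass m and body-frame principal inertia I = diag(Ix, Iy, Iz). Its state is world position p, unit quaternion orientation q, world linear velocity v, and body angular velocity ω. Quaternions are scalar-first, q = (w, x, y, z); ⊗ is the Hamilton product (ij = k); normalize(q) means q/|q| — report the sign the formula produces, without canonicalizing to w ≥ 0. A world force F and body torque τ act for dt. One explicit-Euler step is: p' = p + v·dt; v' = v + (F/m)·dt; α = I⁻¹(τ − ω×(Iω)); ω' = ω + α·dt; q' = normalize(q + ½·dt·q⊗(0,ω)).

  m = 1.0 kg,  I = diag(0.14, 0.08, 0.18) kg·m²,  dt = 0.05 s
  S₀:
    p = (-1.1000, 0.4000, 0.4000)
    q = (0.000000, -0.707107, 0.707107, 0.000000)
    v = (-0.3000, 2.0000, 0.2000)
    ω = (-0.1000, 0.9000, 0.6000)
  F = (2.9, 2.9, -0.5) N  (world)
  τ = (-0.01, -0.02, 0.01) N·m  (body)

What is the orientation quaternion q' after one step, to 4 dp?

q' = (-0.0177, -0.6962, 0.7174, -0.0141)

Hamilton product q⊗(0,ω) = (-0.7071070, 0.4242642, 0.4242642, -0.5656856)
q + ½dt·q⊗(0,ω), renormalized = (-0.0177, -0.6962, 0.7174, -0.0141)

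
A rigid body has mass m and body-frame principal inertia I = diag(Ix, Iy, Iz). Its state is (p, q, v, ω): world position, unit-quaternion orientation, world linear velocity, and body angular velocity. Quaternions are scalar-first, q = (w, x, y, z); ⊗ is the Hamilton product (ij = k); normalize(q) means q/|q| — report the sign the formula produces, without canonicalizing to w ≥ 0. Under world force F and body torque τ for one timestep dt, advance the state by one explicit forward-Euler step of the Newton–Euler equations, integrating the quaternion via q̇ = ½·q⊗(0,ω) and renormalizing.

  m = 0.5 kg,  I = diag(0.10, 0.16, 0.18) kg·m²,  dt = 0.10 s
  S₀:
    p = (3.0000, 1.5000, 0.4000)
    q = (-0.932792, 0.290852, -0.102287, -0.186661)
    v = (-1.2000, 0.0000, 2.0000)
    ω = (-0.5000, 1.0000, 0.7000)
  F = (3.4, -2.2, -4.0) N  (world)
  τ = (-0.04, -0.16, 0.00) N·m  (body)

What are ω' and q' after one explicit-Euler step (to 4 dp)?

ω' = (-0.5540, 0.8825, 0.7167)
q' = (-0.9119, 0.3192, -0.1541, -0.2069)

ω×(Iω) gyroscopic = (0.0140, 0.0280, -0.0300)
α = I⁻¹(τ − ω×Iω) = (-0.5400, -1.1750, 0.1667)
ω + α·dt = (-0.5540, 0.8825, 0.7167)
q⊗(0,ω) = (0.3783757, 0.5814561, -1.0430579, -0.4132459)
updated quaternion q' = (-0.9119, 0.3192, -0.1541, -0.2069)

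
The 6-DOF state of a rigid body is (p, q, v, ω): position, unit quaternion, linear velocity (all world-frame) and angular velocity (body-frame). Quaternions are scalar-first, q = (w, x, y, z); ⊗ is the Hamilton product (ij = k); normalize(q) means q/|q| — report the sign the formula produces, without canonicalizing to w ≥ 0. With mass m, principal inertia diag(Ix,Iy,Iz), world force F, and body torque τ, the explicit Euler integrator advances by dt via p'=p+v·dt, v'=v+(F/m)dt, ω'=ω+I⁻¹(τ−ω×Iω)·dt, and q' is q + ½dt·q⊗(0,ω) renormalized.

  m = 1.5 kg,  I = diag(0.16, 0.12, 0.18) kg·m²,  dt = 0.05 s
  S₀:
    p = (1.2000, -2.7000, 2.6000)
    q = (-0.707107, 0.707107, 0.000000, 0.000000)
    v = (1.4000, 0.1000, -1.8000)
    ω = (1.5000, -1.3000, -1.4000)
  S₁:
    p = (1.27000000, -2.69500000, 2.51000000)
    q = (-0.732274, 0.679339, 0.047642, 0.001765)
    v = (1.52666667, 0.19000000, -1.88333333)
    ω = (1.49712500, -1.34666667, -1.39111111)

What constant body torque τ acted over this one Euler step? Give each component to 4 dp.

τ = (0.1000, -0.0700, 0.1100)

ω₁ − ω₀ = (-0.00287500, -0.04666667, 0.00888889)
ω₀×(Iω₀) = (0.1092, 0.0420, 0.0780)
I·α + gyro = (0.1000, -0.0700, 0.1100)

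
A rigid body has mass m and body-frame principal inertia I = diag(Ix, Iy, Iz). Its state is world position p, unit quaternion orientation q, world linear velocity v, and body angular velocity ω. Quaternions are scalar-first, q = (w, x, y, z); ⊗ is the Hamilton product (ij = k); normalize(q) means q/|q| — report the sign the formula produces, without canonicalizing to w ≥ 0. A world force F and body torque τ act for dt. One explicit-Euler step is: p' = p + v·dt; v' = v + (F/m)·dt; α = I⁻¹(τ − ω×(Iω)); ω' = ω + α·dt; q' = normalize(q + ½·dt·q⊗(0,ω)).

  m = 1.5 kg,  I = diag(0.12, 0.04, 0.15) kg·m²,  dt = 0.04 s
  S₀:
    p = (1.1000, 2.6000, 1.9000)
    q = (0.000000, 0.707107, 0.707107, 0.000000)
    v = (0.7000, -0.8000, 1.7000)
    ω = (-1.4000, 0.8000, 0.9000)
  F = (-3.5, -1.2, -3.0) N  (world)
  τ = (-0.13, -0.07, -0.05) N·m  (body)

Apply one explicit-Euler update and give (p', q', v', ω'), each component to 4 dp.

p' = (1.1280, 2.5680, 1.9680)
q' = (0.0085, 0.7193, 0.6939, 0.0311)
v' = (0.6067, -0.8320, 1.6200)
ω' = (-1.4697, 0.6922, 0.8628)

gyro term ω×Iω = (0.0792, 0.0378, 0.0896)
α = I⁻¹(τ − ω×Iω) = (-1.7433, -2.6950, -0.9307)
ω + α·dt = (-1.4697, 0.6922, 0.8628)
2q̇ = q⊗(0,ω) = (0.4242642, 0.6363963, -0.6363963, 1.5556354)
q + ½dt·q⊗(0,ω), renormalized = (0.0085, 0.7193, 0.6939, 0.0311)
p + v·dt = (1.1280, 2.5680, 1.9680)
v + (F/m)dt = (0.6067, -0.8320, 1.6200)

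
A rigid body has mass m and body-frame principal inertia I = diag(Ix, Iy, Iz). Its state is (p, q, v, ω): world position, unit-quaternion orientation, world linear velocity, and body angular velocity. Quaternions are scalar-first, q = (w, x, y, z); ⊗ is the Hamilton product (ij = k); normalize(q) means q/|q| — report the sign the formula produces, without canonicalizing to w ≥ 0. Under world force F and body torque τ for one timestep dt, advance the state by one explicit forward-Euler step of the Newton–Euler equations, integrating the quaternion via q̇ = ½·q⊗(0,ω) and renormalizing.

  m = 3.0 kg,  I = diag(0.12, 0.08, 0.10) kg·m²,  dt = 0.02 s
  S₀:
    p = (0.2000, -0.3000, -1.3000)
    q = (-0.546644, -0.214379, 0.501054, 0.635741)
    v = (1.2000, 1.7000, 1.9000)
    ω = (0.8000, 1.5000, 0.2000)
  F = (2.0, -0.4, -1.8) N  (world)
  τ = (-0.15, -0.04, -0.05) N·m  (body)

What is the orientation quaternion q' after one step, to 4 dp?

q⊗(0,ω) = (-0.7072260, -1.2907159, -0.2684974, -0.8317405)
q' = normalize(q + ½dt·q⊗(0,ω)) = (-0.5536, -0.2273, 0.4983, 0.6273)

q' = (-0.5536, -0.2273, 0.4983, 0.6273)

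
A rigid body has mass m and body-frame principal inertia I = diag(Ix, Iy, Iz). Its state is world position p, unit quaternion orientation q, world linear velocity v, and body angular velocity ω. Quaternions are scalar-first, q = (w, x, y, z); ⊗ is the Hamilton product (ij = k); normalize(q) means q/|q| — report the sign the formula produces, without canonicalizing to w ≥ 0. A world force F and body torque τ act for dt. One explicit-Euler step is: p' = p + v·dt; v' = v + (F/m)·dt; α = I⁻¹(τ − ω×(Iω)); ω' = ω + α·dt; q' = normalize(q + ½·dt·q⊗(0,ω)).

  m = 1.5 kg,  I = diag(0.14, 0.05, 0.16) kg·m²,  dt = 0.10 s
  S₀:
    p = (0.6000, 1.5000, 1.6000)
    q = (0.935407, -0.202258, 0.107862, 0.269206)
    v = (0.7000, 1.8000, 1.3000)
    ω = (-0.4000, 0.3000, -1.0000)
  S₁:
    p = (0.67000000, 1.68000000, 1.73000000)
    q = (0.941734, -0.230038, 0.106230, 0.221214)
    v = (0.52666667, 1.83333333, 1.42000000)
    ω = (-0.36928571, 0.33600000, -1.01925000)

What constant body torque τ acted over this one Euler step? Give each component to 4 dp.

τ = (0.0100, 0.0100, -0.0200)

rate change Δω = (0.03071429, 0.03600000, -0.01925000)
ω₀×(Iω₀) = (-0.0330, -0.0080, 0.0108)
τ = I·(Δω/dt) + ω₀×(Iω₀) = (0.0100, 0.0100, -0.0200)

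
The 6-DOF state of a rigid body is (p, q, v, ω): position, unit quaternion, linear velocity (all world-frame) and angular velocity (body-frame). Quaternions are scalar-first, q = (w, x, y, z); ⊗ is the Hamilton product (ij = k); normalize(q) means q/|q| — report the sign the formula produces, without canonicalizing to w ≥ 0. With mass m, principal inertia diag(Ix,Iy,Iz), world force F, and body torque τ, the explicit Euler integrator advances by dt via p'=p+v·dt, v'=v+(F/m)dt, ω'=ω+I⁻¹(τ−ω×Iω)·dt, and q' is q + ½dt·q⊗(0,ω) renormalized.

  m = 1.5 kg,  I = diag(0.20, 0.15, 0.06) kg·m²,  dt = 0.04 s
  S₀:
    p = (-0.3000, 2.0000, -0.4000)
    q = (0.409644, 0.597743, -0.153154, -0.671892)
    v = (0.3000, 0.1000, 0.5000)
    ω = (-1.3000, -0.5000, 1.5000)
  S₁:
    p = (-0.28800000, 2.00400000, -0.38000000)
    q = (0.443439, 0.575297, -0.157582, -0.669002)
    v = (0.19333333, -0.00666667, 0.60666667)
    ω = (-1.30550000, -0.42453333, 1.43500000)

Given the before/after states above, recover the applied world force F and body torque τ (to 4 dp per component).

F = (-4.0000, -4.0000, 4.0000)
τ = (0.0400, 0.0100, -0.1300)

ω₁ − ω₀ = (-0.00550000, 0.07546667, -0.06500000)
applied torque τ = (0.0400, 0.0100, -0.1300)
Δv = v₁−v₀ = (-0.10666667, -0.10666667, 0.10666667)
applied force F = (-4.0000, -4.0000, 4.0000)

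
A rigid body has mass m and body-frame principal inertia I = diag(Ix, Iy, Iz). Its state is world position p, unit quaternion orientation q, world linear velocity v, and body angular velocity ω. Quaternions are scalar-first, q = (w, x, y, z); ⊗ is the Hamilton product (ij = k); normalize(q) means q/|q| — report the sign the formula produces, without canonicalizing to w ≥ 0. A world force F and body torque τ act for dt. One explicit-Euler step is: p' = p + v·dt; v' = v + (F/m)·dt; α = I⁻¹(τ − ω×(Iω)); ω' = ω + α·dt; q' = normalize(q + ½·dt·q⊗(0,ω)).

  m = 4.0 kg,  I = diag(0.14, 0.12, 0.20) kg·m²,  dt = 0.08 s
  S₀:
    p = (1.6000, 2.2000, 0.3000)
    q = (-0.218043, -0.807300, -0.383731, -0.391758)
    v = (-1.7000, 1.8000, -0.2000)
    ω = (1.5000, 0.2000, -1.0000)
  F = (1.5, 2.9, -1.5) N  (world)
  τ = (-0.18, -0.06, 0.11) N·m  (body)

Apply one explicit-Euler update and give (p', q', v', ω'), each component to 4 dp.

ω×(Iω) gyroscopic = (-0.0160, 0.0900, -0.0060)
angular accel α = (-1.1714, -1.2500, 0.5800)
ω + α·dt = (1.4063, 0.1000, -0.9536)
2q̇ = q⊗(0,ω) = (0.8959382, 0.1350181, -1.4385456, 0.6321795)
q' = normalize(q + ½dt·q⊗(0,ω)) = (-0.1817, -0.7998, -0.4401, -0.3655)
a = F/m = (0.3750, 0.7250, -0.3750)
p + v·dt = (1.4640, 2.3440, 0.2840)
v + (F/m)dt = (-1.6700, 1.8580, -0.2300)

p' = (1.4640, 2.3440, 0.2840)
q' = (-0.1817, -0.7998, -0.4401, -0.3655)
v' = (-1.6700, 1.8580, -0.2300)
ω' = (1.4063, 0.1000, -0.9536)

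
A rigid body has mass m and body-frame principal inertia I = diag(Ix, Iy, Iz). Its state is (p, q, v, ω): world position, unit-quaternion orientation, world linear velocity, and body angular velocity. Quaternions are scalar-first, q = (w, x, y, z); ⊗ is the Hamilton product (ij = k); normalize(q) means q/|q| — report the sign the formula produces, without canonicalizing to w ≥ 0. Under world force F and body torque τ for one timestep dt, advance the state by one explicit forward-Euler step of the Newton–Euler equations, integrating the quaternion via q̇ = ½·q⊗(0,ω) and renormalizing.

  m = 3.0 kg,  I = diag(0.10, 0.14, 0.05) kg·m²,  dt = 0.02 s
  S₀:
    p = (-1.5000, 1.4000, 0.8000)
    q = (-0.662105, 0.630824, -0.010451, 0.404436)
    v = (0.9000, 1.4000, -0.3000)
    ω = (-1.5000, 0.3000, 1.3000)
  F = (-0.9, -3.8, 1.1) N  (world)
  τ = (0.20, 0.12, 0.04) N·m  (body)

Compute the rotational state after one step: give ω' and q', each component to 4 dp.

ω×(Iω) gyroscopic = (-0.0351, -0.0975, -0.0180)
angular accel α = (2.3510, 1.5536, 1.1600)
ω + α·dt = (-1.4530, 0.3311, 1.3232)
Hamilton product q⊗(0,ω) = (0.4236045, 0.8582404, -1.6253567, -0.6871658)
updated quaternion q' = (-0.6577, 0.6393, -0.0267, 0.3975)

ω' = (-1.4530, 0.3311, 1.3232)
q' = (-0.6577, 0.6393, -0.0267, 0.3975)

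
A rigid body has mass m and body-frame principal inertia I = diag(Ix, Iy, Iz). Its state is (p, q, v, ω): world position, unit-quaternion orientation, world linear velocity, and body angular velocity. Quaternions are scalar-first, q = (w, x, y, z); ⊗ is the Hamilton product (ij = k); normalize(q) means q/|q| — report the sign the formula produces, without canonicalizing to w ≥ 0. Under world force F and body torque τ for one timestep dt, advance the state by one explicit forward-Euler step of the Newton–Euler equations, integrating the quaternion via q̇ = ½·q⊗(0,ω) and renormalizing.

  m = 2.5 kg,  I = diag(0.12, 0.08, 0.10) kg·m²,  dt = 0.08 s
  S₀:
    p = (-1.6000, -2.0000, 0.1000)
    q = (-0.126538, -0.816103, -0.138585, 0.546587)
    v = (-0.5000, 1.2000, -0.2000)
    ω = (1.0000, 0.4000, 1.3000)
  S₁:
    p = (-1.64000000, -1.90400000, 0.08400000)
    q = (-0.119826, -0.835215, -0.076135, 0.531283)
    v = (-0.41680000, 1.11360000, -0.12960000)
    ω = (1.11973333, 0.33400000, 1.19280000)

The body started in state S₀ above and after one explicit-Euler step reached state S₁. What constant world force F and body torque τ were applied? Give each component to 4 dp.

ω₁ − ω₀ = (0.11973333, -0.06600000, -0.10720000)
ω₀×(Iω₀) = (0.0104, 0.0260, -0.0160)
I·α + gyro = (0.1900, -0.0400, -0.1500)
velocity change Δv = (0.08320000, -0.08640000, 0.07040000)
m·(v₁−v₀)/dt = (2.6000, -2.7000, 2.2000)

F = (2.6000, -2.7000, 2.2000)
τ = (0.1900, -0.0400, -0.1500)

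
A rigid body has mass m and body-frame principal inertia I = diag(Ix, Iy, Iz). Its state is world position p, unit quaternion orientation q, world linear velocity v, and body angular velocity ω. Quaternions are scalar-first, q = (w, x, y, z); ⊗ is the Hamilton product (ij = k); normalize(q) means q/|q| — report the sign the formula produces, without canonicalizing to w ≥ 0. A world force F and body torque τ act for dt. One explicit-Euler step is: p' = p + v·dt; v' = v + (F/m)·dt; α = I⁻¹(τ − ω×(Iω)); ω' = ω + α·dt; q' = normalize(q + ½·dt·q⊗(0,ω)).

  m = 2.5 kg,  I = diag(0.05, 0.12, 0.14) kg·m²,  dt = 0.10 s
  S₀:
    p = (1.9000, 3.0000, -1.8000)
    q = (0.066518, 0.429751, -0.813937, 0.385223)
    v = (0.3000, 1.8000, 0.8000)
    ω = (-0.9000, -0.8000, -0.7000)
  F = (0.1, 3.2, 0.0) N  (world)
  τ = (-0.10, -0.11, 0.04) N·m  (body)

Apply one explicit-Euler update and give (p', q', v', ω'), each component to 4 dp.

p' = (1.9300, 3.1800, -1.7200)
q' = (0.0666, 0.4695, -0.8169, 0.3283)
v' = (0.3040, 1.9280, 0.8000)
ω' = (-1.1224, -0.8444, -0.7074)

angular accel α = (-2.2240, -0.4442, -0.0743)
ω' = ω + α·dt = (-1.1224, -0.8444, -0.7074)
2q̇ = q⊗(0,ω) = (0.0052824, 0.8180681, -0.0990894, -1.1229067)
q' = normalize(q + ½dt·q⊗(0,ω)) = (0.0666, 0.4695, -0.8169, 0.3283)
linear accel F/m = (0.0400, 1.2800, 0.0000)
p + v·dt = (1.9300, 3.1800, -1.7200)
v' = v + a·dt = (0.3040, 1.9280, 0.8000)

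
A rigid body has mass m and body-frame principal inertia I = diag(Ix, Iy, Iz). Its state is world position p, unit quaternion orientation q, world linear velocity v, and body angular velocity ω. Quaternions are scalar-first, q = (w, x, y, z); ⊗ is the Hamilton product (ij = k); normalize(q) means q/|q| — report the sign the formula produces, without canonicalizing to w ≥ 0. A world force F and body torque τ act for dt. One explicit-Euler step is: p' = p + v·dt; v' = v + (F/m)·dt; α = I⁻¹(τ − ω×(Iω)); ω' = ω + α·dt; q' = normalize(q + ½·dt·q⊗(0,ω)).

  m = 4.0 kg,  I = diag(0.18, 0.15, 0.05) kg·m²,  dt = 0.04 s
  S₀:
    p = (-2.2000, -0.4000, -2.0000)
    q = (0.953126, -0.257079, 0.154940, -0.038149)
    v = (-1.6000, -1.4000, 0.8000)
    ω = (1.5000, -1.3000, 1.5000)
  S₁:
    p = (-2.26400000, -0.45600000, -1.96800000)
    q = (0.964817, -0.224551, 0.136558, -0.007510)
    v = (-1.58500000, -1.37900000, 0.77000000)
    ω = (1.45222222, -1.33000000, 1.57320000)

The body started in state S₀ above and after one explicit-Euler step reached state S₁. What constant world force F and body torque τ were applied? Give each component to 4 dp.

rate change Δω = (-0.04777778, -0.03000000, 0.07320000)
precession coupling = (0.1950, 0.2925, 0.0585)
applied torque τ = (-0.0200, 0.1800, 0.1500)
v₁ − v₀ = (0.01500000, 0.02100000, -0.03000000)
F = m·Δv/dt = (1.5000, 2.1000, -3.0000)

F = (1.5000, 2.1000, -3.0000)
τ = (-0.0200, 0.1800, 0.1500)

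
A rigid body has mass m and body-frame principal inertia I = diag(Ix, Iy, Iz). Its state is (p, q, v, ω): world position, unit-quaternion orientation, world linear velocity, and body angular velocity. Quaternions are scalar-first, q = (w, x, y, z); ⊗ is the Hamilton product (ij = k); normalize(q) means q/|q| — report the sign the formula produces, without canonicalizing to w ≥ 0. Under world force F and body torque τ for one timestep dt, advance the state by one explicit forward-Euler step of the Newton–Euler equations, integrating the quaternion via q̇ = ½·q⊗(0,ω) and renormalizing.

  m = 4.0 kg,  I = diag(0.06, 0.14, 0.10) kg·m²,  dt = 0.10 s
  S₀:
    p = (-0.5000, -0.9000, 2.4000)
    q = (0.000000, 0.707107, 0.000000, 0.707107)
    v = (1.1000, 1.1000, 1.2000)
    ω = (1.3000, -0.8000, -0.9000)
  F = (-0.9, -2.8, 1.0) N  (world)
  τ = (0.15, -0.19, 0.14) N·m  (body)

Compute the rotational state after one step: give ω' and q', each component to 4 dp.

ω' = (1.5980, -0.9691, -0.6768)
q' = (-0.0141, 0.7325, 0.0775, 0.6762)

precession coupling ω×(Iω) = (-0.0288, 0.0468, -0.0832)
(τ − ω×Iω)/I = (2.9800, -1.6914, 2.2320)
ω' = ω + α·dt = (1.5980, -0.9691, -0.6768)
Hamilton product q⊗(0,ω) = (-0.2828428, 0.5656856, 1.5556354, -0.5656856)
updated quaternion q' = (-0.0141, 0.7325, 0.0775, 0.6762)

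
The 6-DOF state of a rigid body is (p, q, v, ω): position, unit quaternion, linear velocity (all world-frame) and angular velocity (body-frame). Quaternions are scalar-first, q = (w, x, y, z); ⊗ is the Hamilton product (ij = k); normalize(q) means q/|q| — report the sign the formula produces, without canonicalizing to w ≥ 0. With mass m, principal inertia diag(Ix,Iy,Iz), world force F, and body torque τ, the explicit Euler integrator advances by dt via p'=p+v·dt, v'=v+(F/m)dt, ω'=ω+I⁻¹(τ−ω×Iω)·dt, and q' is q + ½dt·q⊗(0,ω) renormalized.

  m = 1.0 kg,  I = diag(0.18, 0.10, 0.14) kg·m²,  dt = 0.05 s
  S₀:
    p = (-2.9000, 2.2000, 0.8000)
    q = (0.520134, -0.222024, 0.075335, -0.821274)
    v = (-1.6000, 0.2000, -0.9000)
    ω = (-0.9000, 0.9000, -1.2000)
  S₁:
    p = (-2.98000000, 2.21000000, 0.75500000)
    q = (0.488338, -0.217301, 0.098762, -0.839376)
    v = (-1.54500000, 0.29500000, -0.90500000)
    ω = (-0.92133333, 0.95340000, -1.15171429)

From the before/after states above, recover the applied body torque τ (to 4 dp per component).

Δω = ω₁−ω₀ = (-0.02133333, 0.05340000, 0.04828571)
applied torque τ = (-0.1200, 0.1500, 0.2000)

τ = (-0.1200, 0.1500, 0.2000)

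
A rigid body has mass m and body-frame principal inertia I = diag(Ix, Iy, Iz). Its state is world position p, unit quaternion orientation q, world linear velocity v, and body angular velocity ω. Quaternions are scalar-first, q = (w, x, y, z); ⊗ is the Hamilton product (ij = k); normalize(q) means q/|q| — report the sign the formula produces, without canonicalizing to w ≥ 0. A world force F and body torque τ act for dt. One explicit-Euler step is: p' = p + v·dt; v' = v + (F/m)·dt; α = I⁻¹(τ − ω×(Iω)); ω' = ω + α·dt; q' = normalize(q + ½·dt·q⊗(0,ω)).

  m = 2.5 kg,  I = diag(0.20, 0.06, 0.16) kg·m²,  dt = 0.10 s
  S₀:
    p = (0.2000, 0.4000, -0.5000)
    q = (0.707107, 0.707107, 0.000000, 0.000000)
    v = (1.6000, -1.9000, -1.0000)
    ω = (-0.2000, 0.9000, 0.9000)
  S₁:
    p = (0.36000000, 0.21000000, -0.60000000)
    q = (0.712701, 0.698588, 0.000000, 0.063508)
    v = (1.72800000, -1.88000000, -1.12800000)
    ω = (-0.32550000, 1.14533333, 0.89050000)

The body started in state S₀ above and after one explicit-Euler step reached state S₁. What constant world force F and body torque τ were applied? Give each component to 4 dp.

F = (3.2000, 0.5000, -3.2000)
τ = (-0.1700, 0.1400, 0.0100)

Δω = ω₁−ω₀ = (-0.12550000, 0.24533333, -0.00950000)
precession coupling = (0.0810, -0.0072, 0.0252)
applied torque τ = (-0.1700, 0.1400, 0.0100)
velocity change Δv = (0.12800000, 0.02000000, -0.12800000)
applied force F = (3.2000, 0.5000, -3.2000)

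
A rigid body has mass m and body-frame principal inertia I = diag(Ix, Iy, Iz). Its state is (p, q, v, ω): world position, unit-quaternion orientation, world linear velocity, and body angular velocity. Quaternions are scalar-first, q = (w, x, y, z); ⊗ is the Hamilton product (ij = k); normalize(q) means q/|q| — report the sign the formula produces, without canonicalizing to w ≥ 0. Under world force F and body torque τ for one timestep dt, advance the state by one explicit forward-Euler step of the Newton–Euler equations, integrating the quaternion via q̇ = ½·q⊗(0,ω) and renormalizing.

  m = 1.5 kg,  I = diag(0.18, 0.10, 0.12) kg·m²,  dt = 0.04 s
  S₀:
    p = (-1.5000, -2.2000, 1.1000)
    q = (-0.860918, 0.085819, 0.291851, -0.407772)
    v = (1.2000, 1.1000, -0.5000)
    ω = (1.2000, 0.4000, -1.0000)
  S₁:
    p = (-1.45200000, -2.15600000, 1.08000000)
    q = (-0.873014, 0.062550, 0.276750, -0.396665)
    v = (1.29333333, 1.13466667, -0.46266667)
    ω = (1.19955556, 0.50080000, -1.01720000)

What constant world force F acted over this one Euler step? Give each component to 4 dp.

F = (3.5000, 1.3000, 1.4000)

velocity change Δv = (0.09333333, 0.03466667, 0.03733333)
m·(v₁−v₀)/dt = (3.5000, 1.3000, 1.4000)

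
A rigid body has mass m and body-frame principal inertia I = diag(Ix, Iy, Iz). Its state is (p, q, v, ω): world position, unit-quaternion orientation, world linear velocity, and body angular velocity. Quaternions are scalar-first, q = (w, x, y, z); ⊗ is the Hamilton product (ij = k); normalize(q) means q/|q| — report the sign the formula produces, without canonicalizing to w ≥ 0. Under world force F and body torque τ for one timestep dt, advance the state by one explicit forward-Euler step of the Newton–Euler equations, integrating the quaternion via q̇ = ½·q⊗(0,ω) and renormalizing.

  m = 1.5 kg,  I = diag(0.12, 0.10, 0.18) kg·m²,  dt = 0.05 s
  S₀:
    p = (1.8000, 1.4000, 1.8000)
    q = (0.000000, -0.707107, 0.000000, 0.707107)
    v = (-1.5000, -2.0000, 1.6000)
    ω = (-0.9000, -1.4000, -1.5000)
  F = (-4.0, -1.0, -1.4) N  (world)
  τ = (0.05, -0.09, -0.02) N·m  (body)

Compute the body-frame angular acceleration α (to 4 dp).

α = (-0.9833, -0.0900, 0.0289)

ω×(Iω) gyroscopic = (0.1680, -0.0810, -0.0252)
α = I⁻¹(τ − ω×Iω) = (-0.9833, -0.0900, 0.0289)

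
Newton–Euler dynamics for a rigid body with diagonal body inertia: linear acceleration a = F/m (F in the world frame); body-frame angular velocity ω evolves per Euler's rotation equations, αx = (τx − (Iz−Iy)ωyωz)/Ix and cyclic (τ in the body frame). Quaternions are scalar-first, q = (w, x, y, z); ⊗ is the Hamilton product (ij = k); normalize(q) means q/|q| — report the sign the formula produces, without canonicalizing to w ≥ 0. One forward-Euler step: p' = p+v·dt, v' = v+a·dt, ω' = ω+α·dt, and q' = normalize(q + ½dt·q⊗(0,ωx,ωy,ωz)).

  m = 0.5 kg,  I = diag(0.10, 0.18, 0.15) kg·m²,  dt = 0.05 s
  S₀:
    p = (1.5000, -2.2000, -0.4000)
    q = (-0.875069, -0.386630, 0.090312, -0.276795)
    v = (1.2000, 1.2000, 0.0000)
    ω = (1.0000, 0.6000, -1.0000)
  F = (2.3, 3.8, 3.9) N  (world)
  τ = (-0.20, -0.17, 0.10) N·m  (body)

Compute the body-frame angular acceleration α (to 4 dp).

ω×(Iω) gyroscopic = (0.0180, 0.0500, 0.0480)
α = I⁻¹(τ − ω×Iω) = (-2.1800, -1.2222, 0.3467)

α = (-2.1800, -1.2222, 0.3467)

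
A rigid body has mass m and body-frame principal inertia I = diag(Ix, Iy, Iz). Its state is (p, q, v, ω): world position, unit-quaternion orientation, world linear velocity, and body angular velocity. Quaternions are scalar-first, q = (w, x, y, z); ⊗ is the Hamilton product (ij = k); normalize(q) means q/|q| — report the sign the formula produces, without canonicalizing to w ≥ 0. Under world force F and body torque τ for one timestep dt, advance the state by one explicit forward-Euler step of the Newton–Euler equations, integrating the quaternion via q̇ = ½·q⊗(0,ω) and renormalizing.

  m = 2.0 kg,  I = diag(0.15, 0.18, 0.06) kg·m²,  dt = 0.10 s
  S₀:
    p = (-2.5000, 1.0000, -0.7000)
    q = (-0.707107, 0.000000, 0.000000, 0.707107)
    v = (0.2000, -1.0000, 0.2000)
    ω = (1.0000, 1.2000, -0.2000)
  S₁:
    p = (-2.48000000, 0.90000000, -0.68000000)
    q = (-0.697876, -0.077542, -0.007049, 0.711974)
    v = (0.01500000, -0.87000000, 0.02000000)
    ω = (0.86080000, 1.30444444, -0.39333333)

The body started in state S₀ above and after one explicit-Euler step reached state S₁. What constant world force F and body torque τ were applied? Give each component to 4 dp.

F = (-3.7000, 2.6000, -3.6000)
τ = (-0.1800, 0.1700, -0.0800)

v₁ − v₀ = (-0.18500000, 0.13000000, -0.18000000)
m·(v₁−v₀)/dt = (-3.7000, 2.6000, -3.6000)
ω₁ − ω₀ = (-0.13920000, 0.10444444, -0.19333333)
precession coupling = (0.0288, -0.0180, 0.0360)
I·α + gyro = (-0.1800, 0.1700, -0.0800)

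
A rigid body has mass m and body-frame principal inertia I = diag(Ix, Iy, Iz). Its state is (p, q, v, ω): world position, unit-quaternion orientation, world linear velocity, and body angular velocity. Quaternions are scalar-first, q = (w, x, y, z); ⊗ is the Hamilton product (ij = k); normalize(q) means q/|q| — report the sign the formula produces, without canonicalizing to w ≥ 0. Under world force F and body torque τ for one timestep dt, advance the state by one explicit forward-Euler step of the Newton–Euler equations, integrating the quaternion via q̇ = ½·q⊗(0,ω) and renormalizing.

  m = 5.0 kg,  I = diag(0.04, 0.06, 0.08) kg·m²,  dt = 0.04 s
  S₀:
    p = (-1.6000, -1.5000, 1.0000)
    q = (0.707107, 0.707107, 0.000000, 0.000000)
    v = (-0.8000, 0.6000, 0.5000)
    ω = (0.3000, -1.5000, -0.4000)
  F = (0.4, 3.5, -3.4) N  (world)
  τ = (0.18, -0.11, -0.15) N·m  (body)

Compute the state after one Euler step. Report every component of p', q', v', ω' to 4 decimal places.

linear accel F/m = (0.0800, 0.7000, -0.6800)
p' = p + v·dt = (-1.6320, -1.4760, 1.0200)
new velocity v' = (-0.7968, 0.6280, 0.4728)
angular accel α = (4.2000, -1.9133, -1.7625)
new body rate ω' = (0.4680, -1.5765, -0.4705)
2q̇ = q⊗(0,ω) = (-0.2121321, 0.2121321, -0.7778177, -1.3435033)
q' = normalize(q + ½dt·q⊗(0,ω)) = (0.7025, 0.7110, -0.0155, -0.0269)

p' = (-1.6320, -1.4760, 1.0200)
q' = (0.7025, 0.7110, -0.0155, -0.0269)
v' = (-0.7968, 0.6280, 0.4728)
ω' = (0.4680, -1.5765, -0.4705)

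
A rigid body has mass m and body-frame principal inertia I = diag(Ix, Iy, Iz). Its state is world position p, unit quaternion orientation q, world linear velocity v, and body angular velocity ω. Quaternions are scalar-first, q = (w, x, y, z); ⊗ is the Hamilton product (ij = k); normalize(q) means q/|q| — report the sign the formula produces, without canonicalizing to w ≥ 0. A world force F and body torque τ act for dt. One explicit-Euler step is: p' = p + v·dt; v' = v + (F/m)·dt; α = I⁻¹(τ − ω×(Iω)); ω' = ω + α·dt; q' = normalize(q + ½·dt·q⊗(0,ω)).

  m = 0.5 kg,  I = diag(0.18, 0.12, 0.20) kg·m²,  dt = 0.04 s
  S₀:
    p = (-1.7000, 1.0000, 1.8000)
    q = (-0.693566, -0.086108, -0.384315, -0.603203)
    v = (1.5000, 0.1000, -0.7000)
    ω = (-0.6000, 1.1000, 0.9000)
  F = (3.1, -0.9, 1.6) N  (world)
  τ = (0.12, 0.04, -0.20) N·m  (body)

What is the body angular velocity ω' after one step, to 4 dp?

ω×(Iω) gyroscopic = (0.0792, 0.0108, 0.0396)
α = I⁻¹(τ − ω×Iω) = (0.2267, 0.2433, -1.1980)
ω' = ω + α·dt = (-0.5909, 1.1097, 0.8521)

ω' = (-0.5909, 1.1097, 0.8521)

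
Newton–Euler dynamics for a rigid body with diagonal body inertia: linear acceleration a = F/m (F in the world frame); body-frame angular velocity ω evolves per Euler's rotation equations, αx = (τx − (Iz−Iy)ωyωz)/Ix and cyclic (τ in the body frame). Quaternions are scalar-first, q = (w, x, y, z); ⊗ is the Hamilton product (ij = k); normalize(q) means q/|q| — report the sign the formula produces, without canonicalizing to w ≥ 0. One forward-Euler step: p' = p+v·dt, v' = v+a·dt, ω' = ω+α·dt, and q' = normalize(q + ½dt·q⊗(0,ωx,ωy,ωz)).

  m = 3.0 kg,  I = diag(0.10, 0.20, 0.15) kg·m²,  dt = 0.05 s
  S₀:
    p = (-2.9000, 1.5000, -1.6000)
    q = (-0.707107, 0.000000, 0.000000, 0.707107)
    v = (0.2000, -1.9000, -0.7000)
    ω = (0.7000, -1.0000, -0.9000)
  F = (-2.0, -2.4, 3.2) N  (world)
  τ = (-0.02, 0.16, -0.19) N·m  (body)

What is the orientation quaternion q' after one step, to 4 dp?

Hamilton product q⊗(0,ω) = (0.6363963, 0.2121321, 1.2020819, 0.6363963)
updated quaternion q' = (-0.6907, 0.0053, 0.0300, 0.7225)

q' = (-0.6907, 0.0053, 0.0300, 0.7225)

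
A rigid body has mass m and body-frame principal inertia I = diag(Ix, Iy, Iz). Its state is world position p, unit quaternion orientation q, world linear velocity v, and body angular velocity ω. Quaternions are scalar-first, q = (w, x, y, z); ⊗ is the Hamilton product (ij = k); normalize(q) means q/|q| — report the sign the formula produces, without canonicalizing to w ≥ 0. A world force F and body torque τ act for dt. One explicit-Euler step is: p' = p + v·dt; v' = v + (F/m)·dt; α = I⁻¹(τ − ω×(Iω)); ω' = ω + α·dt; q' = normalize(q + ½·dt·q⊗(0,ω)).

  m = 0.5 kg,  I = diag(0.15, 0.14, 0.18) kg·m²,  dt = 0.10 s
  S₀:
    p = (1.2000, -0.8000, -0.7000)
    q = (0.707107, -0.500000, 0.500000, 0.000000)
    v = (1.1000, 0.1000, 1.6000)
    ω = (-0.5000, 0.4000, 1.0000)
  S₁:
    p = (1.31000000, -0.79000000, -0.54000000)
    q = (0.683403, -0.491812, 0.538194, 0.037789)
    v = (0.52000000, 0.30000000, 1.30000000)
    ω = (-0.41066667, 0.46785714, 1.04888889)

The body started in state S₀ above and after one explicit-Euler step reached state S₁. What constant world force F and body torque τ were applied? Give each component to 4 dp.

F = (-2.9000, 1.0000, -1.5000)
τ = (0.1500, 0.1100, 0.0900)

rate change Δω = (0.08933333, 0.06785714, 0.04888889)
gyro term ω₀×Iω₀ = (0.0160, 0.0150, 0.0020)
I·α + gyro = (0.1500, 0.1100, 0.0900)
v₁ − v₀ = (-0.58000000, 0.20000000, -0.30000000)
F = m·Δv/dt = (-2.9000, 1.0000, -1.5000)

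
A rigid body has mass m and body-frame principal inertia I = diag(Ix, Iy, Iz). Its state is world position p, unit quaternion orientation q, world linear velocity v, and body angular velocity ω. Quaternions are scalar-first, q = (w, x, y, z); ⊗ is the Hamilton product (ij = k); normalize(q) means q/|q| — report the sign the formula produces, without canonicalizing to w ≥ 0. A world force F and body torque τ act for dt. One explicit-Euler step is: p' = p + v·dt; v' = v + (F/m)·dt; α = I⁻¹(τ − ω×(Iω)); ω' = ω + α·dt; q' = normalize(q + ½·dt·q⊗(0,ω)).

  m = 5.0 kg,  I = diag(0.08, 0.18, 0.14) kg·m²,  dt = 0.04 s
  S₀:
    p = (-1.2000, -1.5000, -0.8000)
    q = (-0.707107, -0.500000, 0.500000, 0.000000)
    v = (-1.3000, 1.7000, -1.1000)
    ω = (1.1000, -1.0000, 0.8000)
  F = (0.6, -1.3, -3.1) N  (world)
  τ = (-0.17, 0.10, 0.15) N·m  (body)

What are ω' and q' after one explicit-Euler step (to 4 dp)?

gyro term ω×Iω = (0.0320, -0.0528, -0.1100)
α = I⁻¹(τ − ω×Iω) = (-2.5250, 0.8489, 1.8571)
ω' = ω + α·dt = (0.9990, -0.9660, 0.8743)
Hamilton product q⊗(0,ω) = (1.0500000, -0.3778177, 1.1071070, -0.6156856)
updated quaternion q' = (-0.6857, -0.5073, 0.5218, -0.0123)

ω' = (0.9990, -0.9660, 0.8743)
q' = (-0.6857, -0.5073, 0.5218, -0.0123)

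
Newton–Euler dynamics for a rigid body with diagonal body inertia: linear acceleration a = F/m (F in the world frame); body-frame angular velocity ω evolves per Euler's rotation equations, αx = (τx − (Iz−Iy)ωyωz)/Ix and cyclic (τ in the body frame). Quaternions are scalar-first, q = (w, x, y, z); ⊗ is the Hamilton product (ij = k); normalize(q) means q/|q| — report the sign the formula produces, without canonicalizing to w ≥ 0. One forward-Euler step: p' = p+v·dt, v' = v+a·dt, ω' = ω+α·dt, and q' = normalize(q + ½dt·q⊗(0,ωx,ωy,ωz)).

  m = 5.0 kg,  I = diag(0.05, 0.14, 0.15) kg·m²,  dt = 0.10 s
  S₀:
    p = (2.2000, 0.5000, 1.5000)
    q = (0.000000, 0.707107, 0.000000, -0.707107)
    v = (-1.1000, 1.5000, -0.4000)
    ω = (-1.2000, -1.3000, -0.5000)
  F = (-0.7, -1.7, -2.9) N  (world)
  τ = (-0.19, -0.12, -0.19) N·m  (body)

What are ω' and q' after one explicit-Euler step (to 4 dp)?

gyro term ω×Iω = (0.0065, -0.0600, 0.1404)
angular accel α = (-3.9300, -0.4286, -2.2027)
ω + α·dt = (-1.5930, -1.3429, -0.7203)
q⊗(0,ω) = (0.4949749, -0.9192391, 1.2020819, -0.9192391)
updated quaternion q' = (0.0246, 0.6584, 0.0599, -0.7499)

ω' = (-1.5930, -1.3429, -0.7203)
q' = (0.0246, 0.6584, 0.0599, -0.7499)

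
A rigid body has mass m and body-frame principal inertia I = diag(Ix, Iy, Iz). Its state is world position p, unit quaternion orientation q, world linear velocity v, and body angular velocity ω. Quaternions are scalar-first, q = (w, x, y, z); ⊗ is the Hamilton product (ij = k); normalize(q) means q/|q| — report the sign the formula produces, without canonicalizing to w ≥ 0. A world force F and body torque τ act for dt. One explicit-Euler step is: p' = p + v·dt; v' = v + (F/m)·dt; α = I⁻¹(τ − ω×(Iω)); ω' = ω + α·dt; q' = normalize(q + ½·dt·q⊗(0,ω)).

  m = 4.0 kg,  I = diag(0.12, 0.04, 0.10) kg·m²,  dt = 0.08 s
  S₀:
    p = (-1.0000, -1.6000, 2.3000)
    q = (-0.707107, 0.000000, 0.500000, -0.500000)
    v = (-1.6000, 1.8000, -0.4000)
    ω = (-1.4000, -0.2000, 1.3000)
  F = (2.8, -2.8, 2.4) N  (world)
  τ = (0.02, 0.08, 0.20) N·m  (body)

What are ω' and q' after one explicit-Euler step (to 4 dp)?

(τ − ω×Iω)/I = (0.2967, 2.9100, 2.2240)
new body rate ω' = (-1.3763, 0.0328, 1.4779)
q⊗(0,ω) = (0.7500000, 1.5399498, 0.8414214, -0.2192391)
q' = normalize(q + ½dt·q⊗(0,ω)) = (-0.6751, 0.0614, 0.5321, -0.5073)

ω' = (-1.3763, 0.0328, 1.4779)
q' = (-0.6751, 0.0614, 0.5321, -0.5073)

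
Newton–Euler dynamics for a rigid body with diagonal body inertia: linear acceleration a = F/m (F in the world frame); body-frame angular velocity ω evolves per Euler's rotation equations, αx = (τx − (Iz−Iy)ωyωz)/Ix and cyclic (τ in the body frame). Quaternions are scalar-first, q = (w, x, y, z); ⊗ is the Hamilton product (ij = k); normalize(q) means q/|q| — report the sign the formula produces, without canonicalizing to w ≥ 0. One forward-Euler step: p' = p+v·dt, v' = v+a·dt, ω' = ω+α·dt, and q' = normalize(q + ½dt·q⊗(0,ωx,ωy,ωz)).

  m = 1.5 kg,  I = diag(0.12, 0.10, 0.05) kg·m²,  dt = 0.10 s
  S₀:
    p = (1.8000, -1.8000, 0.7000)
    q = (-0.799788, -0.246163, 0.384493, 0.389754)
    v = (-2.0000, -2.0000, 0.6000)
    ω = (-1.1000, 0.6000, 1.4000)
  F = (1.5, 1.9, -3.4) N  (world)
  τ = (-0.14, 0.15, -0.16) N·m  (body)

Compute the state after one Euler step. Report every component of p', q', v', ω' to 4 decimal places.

angular accel α = (-0.8167, 2.5780, -3.4640)
new body rate ω' = (-1.1817, 0.8578, 1.0536)
2q̇ = q⊗(0,ω) = (-1.0471307, 1.1842046, -0.5639740, -0.8444587)
q + ½dt·q⊗(0,ω), renormalized = (-0.8484, -0.1861, 0.3547, 0.3460)
new position p' = (1.6000, -2.0000, 0.7600)
v' = v + a·dt = (-1.9000, -1.8733, 0.3733)

p' = (1.6000, -2.0000, 0.7600)
q' = (-0.8484, -0.1861, 0.3547, 0.3460)
v' = (-1.9000, -1.8733, 0.3733)
ω' = (-1.1817, 0.8578, 1.0536)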